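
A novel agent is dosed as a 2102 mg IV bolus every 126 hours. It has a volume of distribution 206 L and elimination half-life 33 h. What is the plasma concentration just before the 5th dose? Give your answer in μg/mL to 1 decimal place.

f = (1/2)^(τ/t½) = (1/2)^(126/33) ≈ 0.0709.
C₀ = D/Vd = 2102/206 ≈ 10.204 μg/mL.
Before the 5th dose, 4 doses have been given. Superposition: Cmin = C₀·(f + f² + … + f^4).
≈ 10.204 × (0.0709 + 0.0050 + 0.0004 + 0.0000) ≈ 10.204 × 0.0763 ≈ 0.779 μg/mL.

0.8 μg/mL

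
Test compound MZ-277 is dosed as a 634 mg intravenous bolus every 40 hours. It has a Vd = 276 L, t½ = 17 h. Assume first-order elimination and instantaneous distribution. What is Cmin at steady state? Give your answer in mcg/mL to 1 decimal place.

Over one 40-h interval, 40/17 ≈ 2.3529 half-lives elapse, leaving f ≈ 0.1957 of each dose.
Accumulation ratio R = 1/(1 − f) ≈ 1/0.8043 ≈ 1.2433.
Single-dose peak C₀ = D/Vd = 634/276 ≈ 2.297 mcg/mL.
Cmax,ss = C₀/(1 − f) ≈ 2.297/0.8043 ≈ 2.856 mcg/mL.
Steady-state trough Cmin,ss = Cmax,ss·f ≈ 2.856 × 0.1957 ≈ 0.559 mcg/mL.

0.6 mcg/mL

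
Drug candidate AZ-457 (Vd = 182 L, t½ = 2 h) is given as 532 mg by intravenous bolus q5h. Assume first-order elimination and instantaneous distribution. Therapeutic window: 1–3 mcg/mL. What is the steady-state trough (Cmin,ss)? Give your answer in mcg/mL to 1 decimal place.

0.6 mcg/mL

τ/t½ = 5/2 ≈ 2.5, so fraction remaining f = (1/2)^(5/2) ≈ 0.1768.
Accumulation ratio R = 1/(1 − f) ≈ 1/0.8232 ≈ 1.2148.
Each bolus raises the concentration by D/Vd = 532/182 ≈ 2.923 mcg/mL.
Steady-state peak Cmax,ss = C₀·R ≈ 2.923 × 1.2148 ≈ 3.551 mcg/mL.
One interval later, Cmin,ss = Cmax,ss·e^(−kτ) ≈ 3.551 × 0.1768 ≈ 0.628 mcg/mL.
Trough 0.6 mcg/mL vs MEC 1 mcg/mL: subtherapeutic.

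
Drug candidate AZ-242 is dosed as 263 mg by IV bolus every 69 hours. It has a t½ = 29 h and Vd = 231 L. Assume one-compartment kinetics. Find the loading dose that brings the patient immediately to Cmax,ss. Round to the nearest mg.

f = (1/2)^(69/29) ≈ 0.192201; accumulation ratio R = 1/(1−f) ≈ 1.23793.
Loading dose to hit Cmax,ss on first dose: D_load = D_maint·R ≈ 263 × 1.23793 ≈ 325.58 mg.

326 mg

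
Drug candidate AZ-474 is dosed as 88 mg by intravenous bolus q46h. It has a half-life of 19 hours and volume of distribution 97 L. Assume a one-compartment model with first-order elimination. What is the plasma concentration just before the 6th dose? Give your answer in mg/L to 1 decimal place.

f = (1/2)^(τ/t½) = (1/2)^(46/19) ≈ 0.1867.
C₀ = D/Vd = 88/97 ≈ 0.907 mg/L.
Before the 6th dose, 5 doses have been given. Superposition: Cmin = C₀·(f + f² + … + f^5).
≈ 0.907 × (0.1867 + 0.0349 + 0.0065 + 0.0012 + 0.0002) ≈ 0.907 × 0.2295 ≈ 0.208 mg/L.

0.2 mg/L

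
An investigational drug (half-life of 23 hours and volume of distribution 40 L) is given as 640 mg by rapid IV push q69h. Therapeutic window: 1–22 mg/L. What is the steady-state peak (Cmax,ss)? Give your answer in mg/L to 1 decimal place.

τ = 69 h = 3 half-lives, so f = (1/2)^3 = 0.125.
Accumulation ratio R = 1/(1 − f) = 1/0.875 = 8/7.
Single-dose peak C₀ = D/Vd = 640/40 = 16 mg/L.
Steady-state peak Cmax,ss = C₀·R = 16 × 8/7 ≈ 18.286 mg/L.
Peak 18.3 mg/L vs MTC 22 mg/L: below toxic threshold.

18.3 mg/L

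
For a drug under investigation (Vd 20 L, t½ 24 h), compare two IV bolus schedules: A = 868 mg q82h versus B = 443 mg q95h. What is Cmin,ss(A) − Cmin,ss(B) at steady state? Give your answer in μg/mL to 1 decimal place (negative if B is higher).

3.0 μg/mL

Regimen A: f = (1/2)^(82/24) ≈ 0.0936; Cmin,ss = (868/20)·f/(1−f) ≈ 4.482 μg/mL.
Regimen B: f = (1/2)^(95/24) ≈ 0.0643; Cmin,ss = (443/20)·f/(1−f) ≈ 1.522 μg/mL.
Difference ≈ 4.482 − 1.522 ≈ 2.960 μg/mL.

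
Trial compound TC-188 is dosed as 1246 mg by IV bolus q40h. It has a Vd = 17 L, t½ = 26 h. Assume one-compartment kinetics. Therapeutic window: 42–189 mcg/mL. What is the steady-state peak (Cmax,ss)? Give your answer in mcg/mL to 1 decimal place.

τ/t½ = 40/26 ≈ 1.5385, so fraction remaining f = (1/2)^(40/26) ≈ 0.3443.
At steady state, accumulation factor R = 1/(1 − e^(−kτ)) ≈ 1.5251.
Single-dose peak C₀ = D/Vd = 1246/17 ≈ 73.294 mcg/mL.
Steady-state peak Cmax,ss = C₀·R ≈ 73.294 × 1.5251 ≈ 111.781 mcg/mL.
Peak 111.8 mcg/mL vs MTC 189 mcg/mL: below toxic threshold.

111.8 mcg/mL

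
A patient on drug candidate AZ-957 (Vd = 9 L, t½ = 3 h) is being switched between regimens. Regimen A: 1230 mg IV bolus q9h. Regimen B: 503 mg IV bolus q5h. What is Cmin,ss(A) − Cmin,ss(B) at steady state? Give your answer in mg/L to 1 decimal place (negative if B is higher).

Regimen A: f = (1/2)^(9/3) ≈ 0.1250; Cmin,ss = (1230/9)·f/(1−f) ≈ 19.524 mg/L.
Regimen B: f = (1/2)^(5/3) ≈ 0.3150; Cmin,ss = (503/9)·f/(1−f) ≈ 25.701 mg/L.
Difference ≈ 19.524 − 25.701 ≈ -6.177 mg/L.

-6.2 mg/L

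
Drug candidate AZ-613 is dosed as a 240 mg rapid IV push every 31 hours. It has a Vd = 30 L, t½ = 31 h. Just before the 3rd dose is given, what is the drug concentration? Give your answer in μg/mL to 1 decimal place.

f = (1/2)^(τ/t½) = (1/2)^(31/31) ≈ 0.5000.
C₀ = D/Vd = 240/30 ≈ 8.000 μg/mL.
Before the 3rd dose, 2 doses have been given. Superposition: Cmin = C₀·(f + f²).
≈ 8.000 × (0.5000 + 0.2500) ≈ 8.000 × 0.7500 ≈ 6.000 μg/mL.

6.0 μg/mL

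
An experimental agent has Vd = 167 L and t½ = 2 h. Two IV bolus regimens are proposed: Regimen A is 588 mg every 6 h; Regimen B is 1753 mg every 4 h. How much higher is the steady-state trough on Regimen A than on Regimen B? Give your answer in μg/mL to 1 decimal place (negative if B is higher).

Regimen A: f = (1/2)^(6/2) ≈ 0.1250; Cmin,ss = (588/167)·f/(1−f) ≈ 0.503 μg/mL.
Regimen B: f = (1/2)^(4/2) ≈ 0.2500; Cmin,ss = (1753/167)·f/(1−f) ≈ 3.499 μg/mL.
Difference ≈ 0.503 − 3.499 ≈ -2.996 μg/mL.

-3.0 μg/mL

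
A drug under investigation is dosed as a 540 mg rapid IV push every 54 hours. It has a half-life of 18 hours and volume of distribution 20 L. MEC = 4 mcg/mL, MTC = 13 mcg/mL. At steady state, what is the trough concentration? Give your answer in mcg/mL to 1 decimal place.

τ = 54 h = 3 half-lives, so f = (1/2)^3 = 0.125.
At steady state, R = 1/(1 − 0.125) = 8/7.
Single-dose peak C₀ = D/Vd = 540/20 = 27 mcg/mL.
Steady-state peak Cmax,ss = C₀·R = 27 × 8/7 ≈ 30.857 mcg/mL.
Steady-state trough Cmin,ss = Cmax,ss·f ≈ 30.857 × 0.125 ≈ 3.857 mcg/mL.
Trough 3.9 mcg/mL vs MEC 4 mcg/mL: subtherapeutic.

3.9 mcg/mL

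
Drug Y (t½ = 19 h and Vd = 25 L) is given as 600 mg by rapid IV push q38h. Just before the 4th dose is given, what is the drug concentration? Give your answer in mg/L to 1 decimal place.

7.9 mg/L

f = (1/2)^(τ/t½) = (1/2)^(38/19) ≈ 0.2500.
C₀ = D/Vd = 600/25 ≈ 24.000 mg/L.
Before the 4th dose, 3 doses have been given. Superposition: Cmin = C₀·(f + f² + … + f^3).
≈ 24.000 × (0.2500 + 0.0625 + 0.0156) ≈ 24.000 × 0.3281 ≈ 7.874 mg/L.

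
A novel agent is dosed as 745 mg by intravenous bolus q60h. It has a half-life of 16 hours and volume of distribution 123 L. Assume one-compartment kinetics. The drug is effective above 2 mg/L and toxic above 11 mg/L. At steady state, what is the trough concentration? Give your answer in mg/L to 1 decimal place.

Over one 60-h interval, 60/16 ≈ 3.75 half-lives elapse, leaving f ≈ 0.0743 of each dose.
At steady state, accumulation factor R = 1/(1 − e^(−kτ)) ≈ 1.0803.
Single-dose peak C₀ = D/Vd = 745/123 ≈ 6.057 mg/L.
Steady-state peak Cmax,ss = C₀·R ≈ 6.057 × 1.0803 ≈ 6.543 mg/L.
Steady-state trough Cmin,ss = Cmax,ss·f ≈ 6.543 × 0.0743 ≈ 0.486 mg/L.
Trough 0.5 mg/L vs MEC 2 mg/L: subtherapeutic.

0.5 mg/L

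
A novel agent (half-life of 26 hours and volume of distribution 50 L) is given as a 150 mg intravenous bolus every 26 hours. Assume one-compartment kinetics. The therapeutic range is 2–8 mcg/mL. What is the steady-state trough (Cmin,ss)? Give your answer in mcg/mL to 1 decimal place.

τ = 26 h = 1 half-life, so f = (1/2)^1 = 0.5.
Accumulation ratio R = 1/(1 − f) = 1/0.5 = 2/1.
Single-dose peak C₀ = D/Vd = 150/50 = 3 mcg/mL.
Steady-state peak Cmax,ss = C₀·R = 3 × 2/1 ≈ 6.000 mcg/mL.
Steady-state trough Cmin,ss = Cmax,ss·f ≈ 6.000 × 0.5 ≈ 3.000 mcg/mL.
Trough 3.0 mcg/mL vs MEC 2 mcg/mL: adequate.

3.0 mcg/mL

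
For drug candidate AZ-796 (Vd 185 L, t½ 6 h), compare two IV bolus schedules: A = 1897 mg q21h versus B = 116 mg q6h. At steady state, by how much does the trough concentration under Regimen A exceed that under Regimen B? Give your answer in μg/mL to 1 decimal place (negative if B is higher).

0.4 μg/mL

Regimen A: f = (1/2)^(21/6) ≈ 0.0884; Cmin,ss = (1897/185)·f/(1−f) ≈ 0.994 μg/mL.
Regimen B: f = (1/2)^(6/6) ≈ 0.5000; Cmin,ss = (116/185)·f/(1−f) ≈ 0.627 μg/mL.
Difference ≈ 0.994 − 0.627 ≈ 0.367 μg/mL.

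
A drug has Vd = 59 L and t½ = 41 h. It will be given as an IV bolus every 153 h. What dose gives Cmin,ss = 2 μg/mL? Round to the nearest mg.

τ/t½ = 153/41 ≈ 3.7317, so f = (1/2)^(153/41) ≈ 0.075274.
Cmin,ss = (D/Vd)·f/(1−f), so D = Cmin,ss·Vd·(1−f)/f.
D = 2 × 59 × (1−f)/f ≈ 2 × 59 × 12.28480 ≈ 1449.61 mg.

1450 mg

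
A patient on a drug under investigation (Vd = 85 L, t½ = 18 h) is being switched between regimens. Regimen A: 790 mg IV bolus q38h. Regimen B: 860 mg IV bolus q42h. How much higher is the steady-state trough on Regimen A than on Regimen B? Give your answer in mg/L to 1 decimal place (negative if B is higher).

0.3 mg/L

Regimen A: f = (1/2)^(38/18) ≈ 0.2315; Cmin,ss = (790/85)·f/(1−f) ≈ 2.800 mg/L.
Regimen B: f = (1/2)^(42/18) ≈ 0.1984; Cmin,ss = (860/85)·f/(1−f) ≈ 2.504 mg/L.
Difference ≈ 2.800 − 2.504 ≈ 0.296 mg/L.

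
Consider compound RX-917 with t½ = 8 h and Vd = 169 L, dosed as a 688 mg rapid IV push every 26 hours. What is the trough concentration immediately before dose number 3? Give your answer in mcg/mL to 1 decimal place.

0.5 mcg/mL

f = (1/2)^(τ/t½) = (1/2)^(26/8) ≈ 0.1051.
C₀ = D/Vd = 688/169 ≈ 4.071 mcg/mL.
Before the 3rd dose, 2 doses have been given. Superposition: Cmin = C₀·(f + f²).
≈ 4.071 × (0.1051 + 0.0110) ≈ 4.071 × 0.1161 ≈ 0.473 mcg/mL.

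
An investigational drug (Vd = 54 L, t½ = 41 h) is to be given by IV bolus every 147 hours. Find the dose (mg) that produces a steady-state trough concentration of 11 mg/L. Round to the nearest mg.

τ/t½ = 147/41 ≈ 3.5854, so f = (1/2)^(147/41) ≈ 0.083310.
Cmin,ss = (D/Vd)·f/(1−f), so D = Cmin,ss·Vd·(1−f)/f.
D = 11 × 54 × (1−f)/f ≈ 11 × 54 × 11.00336 ≈ 6536.00 mg.

6536 mg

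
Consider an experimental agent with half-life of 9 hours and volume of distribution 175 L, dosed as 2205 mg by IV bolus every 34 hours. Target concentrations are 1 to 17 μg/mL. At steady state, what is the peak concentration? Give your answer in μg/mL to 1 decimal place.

Over one 34-h interval, 34/9 ≈ 3.7778 half-lives elapse, leaving f ≈ 0.0729 of each dose.
At steady state, accumulation factor R = 1/(1 − e^(−kτ)) ≈ 1.0786.
Each bolus raises the concentration by D/Vd = 2205/175 ≈ 12.600 μg/mL.
Cmax,ss = C₀/(1 − f) ≈ 12.600/0.9271 ≈ 13.591 μg/mL.
Peak 13.6 μg/mL vs MTC 17 μg/mL: below toxic threshold.

13.6 μg/mL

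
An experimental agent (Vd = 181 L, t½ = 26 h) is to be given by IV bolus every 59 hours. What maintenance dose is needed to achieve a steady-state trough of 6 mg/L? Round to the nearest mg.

4149 mg

τ/t½ = 59/26 ≈ 2.2692, so f = (1/2)^(59/26) ≈ 0.207440.
Cmin,ss = (D/Vd)·f/(1−f), so D = Cmin,ss·Vd·(1−f)/f.
D = 6 × 181 × (1−f)/f ≈ 6 × 181 × 3.82067 ≈ 4149.25 mg.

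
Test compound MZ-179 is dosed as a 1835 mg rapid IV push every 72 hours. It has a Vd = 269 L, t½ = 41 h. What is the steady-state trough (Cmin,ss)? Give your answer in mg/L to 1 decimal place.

2.9 mg/L

Over one 72-h interval, 72/41 ≈ 1.7561 half-lives elapse, leaving f ≈ 0.2960 of each dose.
At steady state, accumulation factor R = 1/(1 − e^(−kτ)) ≈ 1.4205.
Each bolus raises the concentration by D/Vd = 1835/269 ≈ 6.822 mg/L.
Steady-state peak Cmax,ss = C₀·R ≈ 6.822 × 1.4205 ≈ 9.691 mg/L.
One interval later, Cmin,ss = Cmax,ss·e^(−kτ) ≈ 9.691 × 0.2960 ≈ 2.869 mg/L.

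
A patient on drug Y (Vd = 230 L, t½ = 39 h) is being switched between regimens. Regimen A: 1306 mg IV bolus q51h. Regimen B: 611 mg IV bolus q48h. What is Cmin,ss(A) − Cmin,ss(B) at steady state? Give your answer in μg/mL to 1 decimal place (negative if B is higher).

Regimen A: f = (1/2)^(51/39) ≈ 0.4040; Cmin,ss = (1306/230)·f/(1−f) ≈ 3.849 μg/mL.
Regimen B: f = (1/2)^(48/39) ≈ 0.4261; Cmin,ss = (611/230)·f/(1−f) ≈ 1.972 μg/mL.
Difference ≈ 3.849 − 1.972 ≈ 1.877 μg/mL.

1.9 μg/mL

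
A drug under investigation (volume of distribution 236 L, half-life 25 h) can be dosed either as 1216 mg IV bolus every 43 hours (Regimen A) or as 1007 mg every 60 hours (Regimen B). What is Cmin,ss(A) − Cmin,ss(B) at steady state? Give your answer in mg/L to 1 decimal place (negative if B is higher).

Regimen A: f = (1/2)^(43/25) ≈ 0.3035; Cmin,ss = (1216/236)·f/(1−f) ≈ 2.245 mg/L.
Regimen B: f = (1/2)^(60/25) ≈ 0.1895; Cmin,ss = (1007/236)·f/(1−f) ≈ 0.998 mg/L.
Difference ≈ 2.245 − 0.998 ≈ 1.247 mg/L.

1.2 mg/L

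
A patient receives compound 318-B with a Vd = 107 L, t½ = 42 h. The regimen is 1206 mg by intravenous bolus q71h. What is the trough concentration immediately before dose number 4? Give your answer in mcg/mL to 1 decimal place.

4.9 mcg/mL

f = (1/2)^(τ/t½) = (1/2)^(71/42) ≈ 0.3098.
C₀ = D/Vd = 1206/107 ≈ 11.271 mcg/mL.
Before the 4th dose, 3 doses have been given. Superposition: Cmin = C₀·(f + f² + … + f^3).
≈ 11.271 × (0.3098 + 0.0960 + 0.0297) ≈ 11.271 × 0.4355 ≈ 4.909 mcg/mL.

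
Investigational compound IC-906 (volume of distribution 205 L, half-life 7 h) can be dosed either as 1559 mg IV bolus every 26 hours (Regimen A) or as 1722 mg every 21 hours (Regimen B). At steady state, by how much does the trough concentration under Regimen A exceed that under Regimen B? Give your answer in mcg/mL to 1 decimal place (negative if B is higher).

-0.6 mcg/mL

Regimen A: f = (1/2)^(26/7) ≈ 0.0762; Cmin,ss = (1559/205)·f/(1−f) ≈ 0.627 mcg/mL.
Regimen B: f = (1/2)^(21/7) ≈ 0.1250; Cmin,ss = (1722/205)·f/(1−f) ≈ 1.200 mcg/mL.
Difference ≈ 0.627 − 1.200 ≈ -0.573 mcg/mL.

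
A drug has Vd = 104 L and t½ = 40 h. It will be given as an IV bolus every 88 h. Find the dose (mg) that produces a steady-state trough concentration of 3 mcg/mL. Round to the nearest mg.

τ/t½ = 88/40 ≈ 2.2, so f = (1/2)^(88/40) ≈ 0.217638.
Cmin,ss = (D/Vd)·f/(1−f), so D = Cmin,ss·Vd·(1−f)/f.
D = 3 × 104 × (1−f)/f ≈ 3 × 104 × 3.59479 ≈ 1121.57 mg.

1122 mg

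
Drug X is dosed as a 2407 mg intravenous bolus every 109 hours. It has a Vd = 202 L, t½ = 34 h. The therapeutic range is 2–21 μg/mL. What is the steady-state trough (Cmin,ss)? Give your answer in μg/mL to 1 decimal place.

1.4 μg/mL

Over one 109-h interval, 109/34 ≈ 3.2059 half-lives elapse, leaving f ≈ 0.1084 of each dose.
Each bolus raises the concentration by D/Vd = 2407/202 ≈ 11.916 μg/mL.
Steady-state trough Cmin,ss = C₀·f/(1−f) ≈ 11.916 × 0.1084/0.8916 ≈ 1.449 μg/mL.
Trough 1.4 μg/mL vs MEC 2 μg/mL: subtherapeutic.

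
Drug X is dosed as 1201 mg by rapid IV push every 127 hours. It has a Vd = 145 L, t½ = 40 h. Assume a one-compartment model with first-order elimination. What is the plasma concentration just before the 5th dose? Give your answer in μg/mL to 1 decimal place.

f = (1/2)^(τ/t½) = (1/2)^(127/40) ≈ 0.1107.
C₀ = D/Vd = 1201/145 ≈ 8.283 μg/mL.
Before the 5th dose, 4 doses have been given. Superposition: Cmin = C₀·(f + f² + … + f^4).
≈ 8.283 × (0.1107 + 0.0123 + 0.0014 + 0.0002) ≈ 8.283 × 0.1246 ≈ 1.032 μg/mL.

1.0 μg/mL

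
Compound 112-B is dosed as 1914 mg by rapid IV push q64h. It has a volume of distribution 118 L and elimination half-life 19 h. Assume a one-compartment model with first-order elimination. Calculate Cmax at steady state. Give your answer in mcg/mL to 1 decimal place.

18.0 mcg/mL

τ/t½ = 64/19 ≈ 3.3684, so fraction remaining f = (1/2)^(64/19) ≈ 0.0968.
Accumulation ratio R = 1/(1 − f) ≈ 1/0.9032 ≈ 1.1072.
Each bolus raises the concentration by D/Vd = 1914/118 ≈ 16.220 mcg/mL.
Steady-state peak Cmax,ss = C₀·R ≈ 16.220 × 1.1072 ≈ 17.959 mcg/mL.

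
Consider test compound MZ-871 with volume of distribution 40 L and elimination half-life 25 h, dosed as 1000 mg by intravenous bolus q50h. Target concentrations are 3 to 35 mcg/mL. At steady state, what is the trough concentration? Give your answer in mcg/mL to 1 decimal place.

The dosing interval is 2 half-lives, so f = 2^(−2) = 0.25.
Accumulation ratio R = 1/(1 − f) = 1/0.75 = 4/3.
Single-dose peak C₀ = D/Vd = 1000/40 = 25 mcg/mL.
Steady-state peak Cmax,ss = C₀·R = 25 × 4/3 ≈ 33.333 mcg/mL.
Steady-state trough Cmin,ss = Cmax,ss·f ≈ 33.333 × 0.25 ≈ 8.333 mcg/mL.
Trough 8.3 mcg/mL vs MEC 3 mcg/mL: adequate.

8.3 mcg/mL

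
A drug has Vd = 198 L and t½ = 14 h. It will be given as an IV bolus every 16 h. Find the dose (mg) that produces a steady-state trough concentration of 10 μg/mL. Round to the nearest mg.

τ/t½ = 16/14 ≈ 1.1429, so f = (1/2)^(16/14) ≈ 0.452862.
Cmin,ss = (D/Vd)·f/(1−f), so D = Cmin,ss·Vd·(1−f)/f.
D = 10 × 198 × (1−f)/f ≈ 10 × 198 × 1.20818 ≈ 2392.20 mg.

2392 mg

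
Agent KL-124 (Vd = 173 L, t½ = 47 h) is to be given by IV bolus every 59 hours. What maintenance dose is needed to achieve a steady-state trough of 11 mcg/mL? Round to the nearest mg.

2640 mg

τ/t½ = 59/47 ≈ 1.2553, so f = (1/2)^(59/47) ≈ 0.418901.
Cmin,ss = (D/Vd)·f/(1−f), so D = Cmin,ss·Vd·(1−f)/f.
D = 11 × 173 × (1−f)/f ≈ 11 × 173 × 1.38720 ≈ 2639.84 mg.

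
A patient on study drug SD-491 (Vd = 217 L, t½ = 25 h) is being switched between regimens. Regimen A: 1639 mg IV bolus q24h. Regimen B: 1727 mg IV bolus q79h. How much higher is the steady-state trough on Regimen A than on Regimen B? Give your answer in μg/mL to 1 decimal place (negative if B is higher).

Regimen A: f = (1/2)^(24/25) ≈ 0.5141; Cmin,ss = (1639/217)·f/(1−f) ≈ 7.991 μg/mL.
Regimen B: f = (1/2)^(79/25) ≈ 0.1119; Cmin,ss = (1727/217)·f/(1−f) ≈ 1.003 μg/mL.
Difference ≈ 7.991 − 1.003 ≈ 6.988 μg/mL.

7.0 μg/mL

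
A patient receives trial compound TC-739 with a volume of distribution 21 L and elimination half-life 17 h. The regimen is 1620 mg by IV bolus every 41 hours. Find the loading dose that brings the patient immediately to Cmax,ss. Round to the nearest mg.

1995 mg

f = (1/2)^(41/17) ≈ 0.187926; accumulation ratio R = 1/(1−f) ≈ 1.23141.
Loading dose to hit Cmax,ss on first dose: D_load = D_maint·R ≈ 1620 × 1.23141 ≈ 1994.88 mg.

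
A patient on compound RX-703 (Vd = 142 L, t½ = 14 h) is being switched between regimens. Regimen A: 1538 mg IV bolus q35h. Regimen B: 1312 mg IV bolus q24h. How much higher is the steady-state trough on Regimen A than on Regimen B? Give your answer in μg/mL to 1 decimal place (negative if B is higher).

Regimen A: f = (1/2)^(35/14) ≈ 0.1768; Cmin,ss = (1538/142)·f/(1−f) ≈ 2.326 μg/mL.
Regimen B: f = (1/2)^(24/14) ≈ 0.3048; Cmin,ss = (1312/142)·f/(1−f) ≈ 4.051 μg/mL.
Difference ≈ 2.326 − 4.051 ≈ -1.725 μg/mL.

-1.7 μg/mL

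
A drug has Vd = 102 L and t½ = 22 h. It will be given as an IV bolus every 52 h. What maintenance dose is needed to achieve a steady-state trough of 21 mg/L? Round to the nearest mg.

8882 mg

τ/t½ = 52/22 ≈ 2.3636, so f = (1/2)^(52/22) ≈ 0.194301.
Cmin,ss = (D/Vd)·f/(1−f), so D = Cmin,ss·Vd·(1−f)/f.
D = 21 × 102 × (1−f)/f ≈ 21 × 102 × 4.14665 ≈ 8882.12 mg.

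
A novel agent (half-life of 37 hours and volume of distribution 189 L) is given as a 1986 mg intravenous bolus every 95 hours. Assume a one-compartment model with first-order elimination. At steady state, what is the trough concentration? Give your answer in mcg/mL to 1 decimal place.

Over one 95-h interval, 95/37 ≈ 2.5676 half-lives elapse, leaving f ≈ 0.1687 of each dose.
Single-dose peak C₀ = D/Vd = 1986/189 ≈ 10.508 mcg/mL.
Steady-state trough Cmin,ss = C₀·f/(1−f) ≈ 10.508 × 0.1687/0.8313 ≈ 2.132 mcg/mL.

2.1 mcg/mL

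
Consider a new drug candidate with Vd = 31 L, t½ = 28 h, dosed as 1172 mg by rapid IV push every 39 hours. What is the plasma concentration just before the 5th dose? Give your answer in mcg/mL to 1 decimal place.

22.8 mcg/mL

f = (1/2)^(τ/t½) = (1/2)^(39/28) ≈ 0.3808.
C₀ = D/Vd = 1172/31 ≈ 37.806 mcg/mL.
Before the 5th dose, 4 doses have been given. Superposition: Cmin = C₀·(f + f² + … + f^4).
≈ 37.806 × (0.3808 + 0.1450 + 0.0552 + 0.0210) ≈ 37.806 × 0.6020 ≈ 22.759 mcg/mL.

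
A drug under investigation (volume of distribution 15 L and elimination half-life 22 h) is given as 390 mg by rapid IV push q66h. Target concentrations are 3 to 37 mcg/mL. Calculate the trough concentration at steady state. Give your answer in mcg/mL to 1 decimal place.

The dosing interval is 3 half-lives, so f = 2^(−3) = 0.125.
Accumulation ratio R = 1/(1 − f) = 1/0.875 = 8/7.
Single-dose peak C₀ = D/Vd = 390/15 = 26 mcg/mL.
Steady-state peak Cmax,ss = C₀·R = 26 × 8/7 ≈ 29.714 mcg/mL.
Steady-state trough Cmin,ss = Cmax,ss·f ≈ 29.714 × 0.125 ≈ 3.714 mcg/mL.
Trough 3.7 mcg/mL vs MEC 3 mcg/mL: adequate.

3.7 mcg/mL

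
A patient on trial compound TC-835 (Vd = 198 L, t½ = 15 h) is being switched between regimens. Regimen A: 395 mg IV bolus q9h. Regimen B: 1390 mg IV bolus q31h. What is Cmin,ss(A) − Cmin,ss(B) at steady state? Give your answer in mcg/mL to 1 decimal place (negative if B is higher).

1.7 mcg/mL

Regimen A: f = (1/2)^(9/15) ≈ 0.6598; Cmin,ss = (395/198)·f/(1−f) ≈ 3.869 mcg/mL.
Regimen B: f = (1/2)^(31/15) ≈ 0.2387; Cmin,ss = (1390/198)·f/(1−f) ≈ 2.201 mcg/mL.
Difference ≈ 3.869 − 2.201 ≈ 1.668 mcg/mL.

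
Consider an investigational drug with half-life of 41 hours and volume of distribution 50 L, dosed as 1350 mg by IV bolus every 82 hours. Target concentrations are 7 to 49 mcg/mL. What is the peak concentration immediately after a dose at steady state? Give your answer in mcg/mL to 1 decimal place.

36.0 mcg/mL

The dosing interval is 2 half-lives, so f = 2^(−2) = 0.25.
Accumulation ratio R = 1/(1 − f) = 1/0.75 = 4/3.
Single-dose peak C₀ = D/Vd = 1350/50 = 27 mcg/mL.
Steady-state peak Cmax,ss = C₀·R = 27 × 4/3 ≈ 36.000 mcg/mL.
Peak 36.0 mcg/mL vs MTC 49 mcg/mL: below toxic threshold.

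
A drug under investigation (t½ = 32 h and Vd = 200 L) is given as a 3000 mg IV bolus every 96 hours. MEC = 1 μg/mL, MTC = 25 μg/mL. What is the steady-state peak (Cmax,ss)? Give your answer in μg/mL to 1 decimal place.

17.1 μg/mL

τ = 96 h = 3 half-lives, so f = (1/2)^3 = 0.125.
Accumulation ratio R = 1/(1 − f) = 1/0.875 = 8/7.
Single-dose peak C₀ = D/Vd = 3000/200 = 15 μg/mL.
Steady-state peak Cmax,ss = C₀·R = 15 × 8/7 ≈ 17.143 μg/mL.
Peak 17.1 μg/mL vs MTC 25 μg/mL: below toxic threshold.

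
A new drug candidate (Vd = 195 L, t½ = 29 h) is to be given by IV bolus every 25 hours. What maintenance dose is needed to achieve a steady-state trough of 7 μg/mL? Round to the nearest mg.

1116 mg

τ/t½ = 25/29 ≈ 0.86207, so f = (1/2)^(25/29) ≈ 0.550163.
Cmin,ss = (D/Vd)·f/(1−f), so D = Cmin,ss·Vd·(1−f)/f.
D = 7 × 195 × (1−f)/f ≈ 7 × 195 × 0.81764 ≈ 1116.08 mg.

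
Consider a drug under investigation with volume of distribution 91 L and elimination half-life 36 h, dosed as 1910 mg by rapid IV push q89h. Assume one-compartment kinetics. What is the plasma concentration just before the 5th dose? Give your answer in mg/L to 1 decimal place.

4.6 mg/L

f = (1/2)^(τ/t½) = (1/2)^(89/36) ≈ 0.1802.
C₀ = D/Vd = 1910/91 ≈ 20.989 mg/L.
Before the 5th dose, 4 doses have been given. Superposition: Cmin = C₀·(f + f² + … + f^4).
≈ 20.989 × (0.1802 + 0.0325 + 0.0059 + 0.0011) ≈ 20.989 × 0.2197 ≈ 4.611 mg/L.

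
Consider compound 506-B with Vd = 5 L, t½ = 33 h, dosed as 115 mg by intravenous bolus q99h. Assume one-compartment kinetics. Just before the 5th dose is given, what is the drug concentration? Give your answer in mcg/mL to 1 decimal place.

3.3 mcg/mL

f = (1/2)^(τ/t½) = (1/2)^(99/33) ≈ 0.1250.
C₀ = D/Vd = 115/5 ≈ 23.000 mcg/mL.
Before the 5th dose, 4 doses have been given. Superposition: Cmin = C₀·(f + f² + … + f^4).
≈ 23.000 × (0.1250 + 0.0156 + 0.0020 + 0.0002) ≈ 23.000 × 0.1428 ≈ 3.284 mcg/mL.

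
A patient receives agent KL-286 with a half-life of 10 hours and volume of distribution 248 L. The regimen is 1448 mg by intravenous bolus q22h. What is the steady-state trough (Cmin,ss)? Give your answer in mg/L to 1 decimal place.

1.6 mg/L

k = ln2/t½ = ln2/10 ≈ 0.069315 h⁻¹; fraction remaining f = e^(−kτ) = e^(−0.069315×22) ≈ 0.2176.
Accumulation ratio R = 1/(1 − f) ≈ 1/0.7824 ≈ 1.2781.
Each bolus raises the concentration by D/Vd = 1448/248 ≈ 5.839 mg/L.
Steady-state peak Cmax,ss = C₀·R ≈ 5.839 × 1.2781 ≈ 7.463 mg/L.
One interval later, Cmin,ss = Cmax,ss·e^(−kτ) ≈ 7.463 × 0.2176 ≈ 1.624 mg/L.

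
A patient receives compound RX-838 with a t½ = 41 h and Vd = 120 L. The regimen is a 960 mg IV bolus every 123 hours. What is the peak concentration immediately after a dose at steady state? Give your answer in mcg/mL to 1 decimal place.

9.1 mcg/mL

The dosing interval is 3 half-lives, so f = 2^(−3) = 0.125.
At steady state, R = 1/(1 − 0.125) = 8/7.
Single-dose peak C₀ = D/Vd = 960/120 = 8 mcg/mL.
Steady-state peak Cmax,ss = C₀·R = 8 × 8/7 ≈ 9.143 mcg/mL.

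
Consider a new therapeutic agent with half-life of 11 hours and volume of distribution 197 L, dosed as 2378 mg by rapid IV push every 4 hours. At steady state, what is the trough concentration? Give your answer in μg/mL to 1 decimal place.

42.1 μg/mL

k = ln2/t½ = ln2/11 ≈ 0.063013 h⁻¹; fraction remaining f = e^(−kτ) = e^(−0.063013×4) ≈ 0.7772.
Accumulation ratio R = 1/(1 − f) ≈ 1/0.2228 ≈ 4.4883.
Single-dose peak C₀ = D/Vd = 2378/197 ≈ 12.071 μg/mL.
Cmax,ss = C₀/(1 − f) ≈ 12.071/0.2228 ≈ 54.179 μg/mL.
One interval later, Cmin,ss = Cmax,ss·e^(−kτ) ≈ 54.179 × 0.7772 ≈ 42.108 μg/mL.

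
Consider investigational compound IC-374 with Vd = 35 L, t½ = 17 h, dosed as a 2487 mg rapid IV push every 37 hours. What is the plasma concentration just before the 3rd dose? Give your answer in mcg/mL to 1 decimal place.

f = (1/2)^(τ/t½) = (1/2)^(37/17) ≈ 0.2212.
C₀ = D/Vd = 2487/35 ≈ 71.057 mcg/mL.
Before the 3rd dose, 2 doses have been given. Superposition: Cmin = C₀·(f + f²).
≈ 71.057 × (0.2212 + 0.0489) ≈ 71.057 × 0.2701 ≈ 19.192 mcg/mL.

19.2 mcg/mL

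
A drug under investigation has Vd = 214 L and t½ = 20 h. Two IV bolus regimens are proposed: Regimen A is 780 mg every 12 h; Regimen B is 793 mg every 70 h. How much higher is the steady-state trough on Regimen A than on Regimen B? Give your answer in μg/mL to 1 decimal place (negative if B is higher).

6.7 μg/mL

Regimen A: f = (1/2)^(12/20) ≈ 0.6598; Cmin,ss = (780/214)·f/(1−f) ≈ 7.069 μg/mL.
Regimen B: f = (1/2)^(70/20) ≈ 0.0884; Cmin,ss = (793/214)·f/(1−f) ≈ 0.359 μg/mL.
Difference ≈ 7.069 − 0.359 ≈ 6.710 μg/mL.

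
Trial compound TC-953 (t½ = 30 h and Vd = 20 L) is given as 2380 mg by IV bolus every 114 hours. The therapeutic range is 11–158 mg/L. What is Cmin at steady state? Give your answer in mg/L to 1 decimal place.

k = ln2/t½ = ln2/30 ≈ 0.023105 h⁻¹; fraction remaining f = e^(−kτ) = e^(−0.023105×114) ≈ 0.0718.
Single-dose peak C₀ = D/Vd = 2380/20 ≈ 119.000 mg/L.
Steady-state trough Cmin,ss = C₀·f/(1−f) ≈ 119.000 × 0.0718/0.9282 ≈ 9.205 mg/L.
Trough 9.2 mg/L vs MEC 11 mg/L: subtherapeutic.

9.2 mg/L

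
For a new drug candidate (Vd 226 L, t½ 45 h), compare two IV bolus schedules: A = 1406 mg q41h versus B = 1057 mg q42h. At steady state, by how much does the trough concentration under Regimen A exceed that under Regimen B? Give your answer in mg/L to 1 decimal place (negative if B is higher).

1.9 mg/L

Regimen A: f = (1/2)^(41/45) ≈ 0.5318; Cmin,ss = (1406/226)·f/(1−f) ≈ 7.066 mg/L.
Regimen B: f = (1/2)^(42/45) ≈ 0.5236; Cmin,ss = (1057/226)·f/(1−f) ≈ 5.140 mg/L.
Difference ≈ 7.066 − 5.140 ≈ 1.926 mg/L.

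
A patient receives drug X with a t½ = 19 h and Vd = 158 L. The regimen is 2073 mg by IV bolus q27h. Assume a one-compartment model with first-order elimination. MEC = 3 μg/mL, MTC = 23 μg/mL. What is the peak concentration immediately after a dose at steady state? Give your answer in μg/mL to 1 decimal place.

20.9 μg/mL

k = ln2/t½ = ln2/19 ≈ 0.036481 h⁻¹; fraction remaining f = e^(−kτ) = e^(−0.036481×27) ≈ 0.3734.
Accumulation ratio R = 1/(1 − f) ≈ 1/0.6266 ≈ 1.5959.
Single-dose peak C₀ = D/Vd = 2073/158 ≈ 13.120 μg/mL.
Steady-state peak Cmax,ss = C₀·R ≈ 13.120 × 1.5959 ≈ 20.938 μg/mL.
Peak 20.9 μg/mL vs MTC 23 μg/mL: below toxic threshold.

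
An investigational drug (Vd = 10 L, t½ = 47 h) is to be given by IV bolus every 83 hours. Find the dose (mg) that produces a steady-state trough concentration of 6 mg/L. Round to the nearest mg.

τ/t½ = 83/47 ≈ 1.766, so f = (1/2)^(83/47) ≈ 0.294031.
Cmin,ss = (D/Vd)·f/(1−f), so D = Cmin,ss·Vd·(1−f)/f.
D = 6 × 10 × (1−f)/f ≈ 6 × 10 × 2.40100 ≈ 144.06 mg.

144 mg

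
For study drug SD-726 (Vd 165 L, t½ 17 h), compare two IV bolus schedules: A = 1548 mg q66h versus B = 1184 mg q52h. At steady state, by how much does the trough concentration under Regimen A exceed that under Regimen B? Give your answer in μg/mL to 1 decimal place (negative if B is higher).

Regimen A: f = (1/2)^(66/17) ≈ 0.0678; Cmin,ss = (1548/165)·f/(1−f) ≈ 0.682 μg/mL.
Regimen B: f = (1/2)^(52/17) ≈ 0.1200; Cmin,ss = (1184/165)·f/(1−f) ≈ 0.979 μg/mL.
Difference ≈ 0.682 − 0.979 ≈ -0.297 μg/mL.

-0.3 μg/mL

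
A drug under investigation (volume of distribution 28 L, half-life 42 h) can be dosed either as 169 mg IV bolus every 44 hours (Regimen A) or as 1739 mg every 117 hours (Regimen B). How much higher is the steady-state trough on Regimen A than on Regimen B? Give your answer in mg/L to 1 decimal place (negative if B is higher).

-4.9 mg/L

Regimen A: f = (1/2)^(44/42) ≈ 0.4838; Cmin,ss = (169/28)·f/(1−f) ≈ 5.657 mg/L.
Regimen B: f = (1/2)^(117/42) ≈ 0.1450; Cmin,ss = (1739/28)·f/(1−f) ≈ 10.533 mg/L.
Difference ≈ 5.657 − 10.533 ≈ -4.876 mg/L.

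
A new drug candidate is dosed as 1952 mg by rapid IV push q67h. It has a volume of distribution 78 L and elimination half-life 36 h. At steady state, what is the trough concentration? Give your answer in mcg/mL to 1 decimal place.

9.5 mcg/mL

τ/t½ = 67/36 ≈ 1.8611, so fraction remaining f = (1/2)^(67/36) ≈ 0.2753.
At steady state, accumulation factor R = 1/(1 − e^(−kτ)) ≈ 1.3799.
Single-dose peak C₀ = D/Vd = 1952/78 ≈ 25.026 mcg/mL.
Steady-state peak Cmax,ss = C₀·R ≈ 25.026 × 1.3799 ≈ 34.533 mcg/mL.
Steady-state trough Cmin,ss = Cmax,ss·f ≈ 34.533 × 0.2753 ≈ 9.507 mcg/mL.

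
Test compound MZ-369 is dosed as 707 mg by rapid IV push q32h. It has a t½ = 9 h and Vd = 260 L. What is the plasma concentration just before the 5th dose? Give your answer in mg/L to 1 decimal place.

0.3 mg/L

f = (1/2)^(τ/t½) = (1/2)^(32/9) ≈ 0.0850.
C₀ = D/Vd = 707/260 ≈ 2.719 mg/L.
Before the 5th dose, 4 doses have been given. Superposition: Cmin = C₀·(f + f² + … + f^4).
≈ 2.719 × (0.0850 + 0.0072 + 0.0006 + 0.0001) ≈ 2.719 × 0.0929 ≈ 0.253 mg/L.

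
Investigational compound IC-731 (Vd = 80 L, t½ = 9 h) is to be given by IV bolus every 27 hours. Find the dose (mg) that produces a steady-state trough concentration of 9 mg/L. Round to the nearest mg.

5040 mg

τ/t½ = 27/9 ≈ 3, so f = (1/2)^(27/9) ≈ 0.125000.
Cmin,ss = (D/Vd)·f/(1−f), so D = Cmin,ss·Vd·(1−f)/f.
D = 9 × 80 × (1−f)/f ≈ 9 × 80 × 7.00000 ≈ 5040.00 mg.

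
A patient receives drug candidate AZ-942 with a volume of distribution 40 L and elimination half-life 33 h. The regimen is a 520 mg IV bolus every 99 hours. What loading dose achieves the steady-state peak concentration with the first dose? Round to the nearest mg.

594 mg

f = (1/2)^(99/33) ≈ 0.125000; accumulation ratio R = 1/(1−f) ≈ 1.14286.
Loading dose to hit Cmax,ss on first dose: D_load = D_maint·R ≈ 520 × 1.14286 ≈ 594.29 mg.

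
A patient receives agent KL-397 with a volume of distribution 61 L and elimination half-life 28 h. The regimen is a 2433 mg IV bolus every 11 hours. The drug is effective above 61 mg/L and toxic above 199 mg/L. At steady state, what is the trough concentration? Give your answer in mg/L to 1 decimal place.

127.4 mg/L

Over one 11-h interval, 11/28 ≈ 0.39286 half-lives elapse, leaving f ≈ 0.7616 of each dose.
Accumulation ratio R = 1/(1 − f) ≈ 1/0.2384 ≈ 4.1946.
Each bolus raises the concentration by D/Vd = 2433/61 ≈ 39.885 mg/L.
Cmax,ss = C₀/(1 − f) ≈ 39.885/0.2384 ≈ 167.303 mg/L.
One interval later, Cmin,ss = Cmax,ss·e^(−kτ) ≈ 167.303 × 0.7616 ≈ 127.418 mg/L.
Trough 127.4 mg/L vs MEC 61 mg/L: adequate.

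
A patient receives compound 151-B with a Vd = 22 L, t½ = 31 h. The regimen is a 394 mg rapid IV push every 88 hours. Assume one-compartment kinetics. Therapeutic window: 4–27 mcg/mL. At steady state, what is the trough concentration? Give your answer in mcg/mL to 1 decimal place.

k = ln2/t½ = ln2/31 ≈ 0.022360 h⁻¹; fraction remaining f = e^(−kτ) = e^(−0.022360×88) ≈ 0.1398.
Single-dose peak C₀ = D/Vd = 394/22 ≈ 17.909 mcg/mL.
Steady-state trough Cmin,ss = C₀·f/(1−f) ≈ 17.909 × 0.1398/0.8602 ≈ 2.911 mcg/mL.
Trough 2.9 mcg/mL vs MEC 4 mcg/mL: subtherapeutic.

2.9 mcg/mL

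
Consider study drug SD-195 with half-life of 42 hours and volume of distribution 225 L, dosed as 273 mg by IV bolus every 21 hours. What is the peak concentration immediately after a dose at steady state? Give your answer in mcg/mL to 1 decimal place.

4.1 mcg/mL

k = ln2/t½ = ln2/42 ≈ 0.016504 h⁻¹; fraction remaining f = e^(−kτ) = e^(−0.016504×21) ≈ 0.7071.
At steady state, accumulation factor R = 1/(1 − e^(−kτ)) ≈ 3.4141.
Single-dose peak C₀ = D/Vd = 273/225 ≈ 1.213 mcg/mL.
Steady-state peak Cmax,ss = C₀·R ≈ 1.213 × 3.4141 ≈ 4.141 mcg/mL.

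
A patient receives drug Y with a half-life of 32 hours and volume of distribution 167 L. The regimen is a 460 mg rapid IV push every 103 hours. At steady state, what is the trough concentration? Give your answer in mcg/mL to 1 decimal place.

0.3 mcg/mL

τ/t½ = 103/32 ≈ 3.2188, so fraction remaining f = (1/2)^(103/32) ≈ 0.1074.
Single-dose peak C₀ = D/Vd = 460/167 ≈ 2.754 mcg/mL.
Steady-state trough Cmin,ss = C₀·f/(1−f) ≈ 2.754 × 0.1074/0.8926 ≈ 0.331 mcg/mL.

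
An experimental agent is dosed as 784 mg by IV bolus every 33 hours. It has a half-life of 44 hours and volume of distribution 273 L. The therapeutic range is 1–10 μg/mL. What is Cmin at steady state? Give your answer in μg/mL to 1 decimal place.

4.2 μg/mL

k = ln2/t½ = ln2/44 ≈ 0.015753 h⁻¹; fraction remaining f = e^(−kτ) = e^(−0.015753×33) ≈ 0.5946.
At steady state, accumulation factor R = 1/(1 − e^(−kτ)) ≈ 2.4667.
Single-dose peak C₀ = D/Vd = 784/273 ≈ 2.872 μg/mL.
Cmax,ss = C₀/(1 − f) ≈ 2.872/0.4054 ≈ 7.084 μg/mL.
Steady-state trough Cmin,ss = Cmax,ss·f ≈ 7.084 × 0.5946 ≈ 4.212 μg/mL.
Trough 4.2 μg/mL vs MEC 1 μg/mL: adequate.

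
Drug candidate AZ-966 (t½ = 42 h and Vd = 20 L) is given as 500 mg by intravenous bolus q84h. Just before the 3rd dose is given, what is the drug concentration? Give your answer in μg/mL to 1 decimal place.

f = (1/2)^(τ/t½) = (1/2)^(84/42) ≈ 0.2500.
C₀ = D/Vd = 500/20 ≈ 25.000 μg/mL.
Before the 3rd dose, 2 doses have been given. Superposition: Cmin = C₀·(f + f²).
≈ 25.000 × (0.2500 + 0.0625) ≈ 25.000 × 0.3125 ≈ 7.812 μg/mL.

7.8 μg/mL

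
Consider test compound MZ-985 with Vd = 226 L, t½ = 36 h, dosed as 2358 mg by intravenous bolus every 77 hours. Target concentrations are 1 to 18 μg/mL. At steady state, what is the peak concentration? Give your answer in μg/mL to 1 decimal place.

τ/t½ = 77/36 ≈ 2.1389, so fraction remaining f = (1/2)^(77/36) ≈ 0.2271.
Accumulation ratio R = 1/(1 − f) ≈ 1/0.7729 ≈ 1.2938.
Each bolus raises the concentration by D/Vd = 2358/226 ≈ 10.434 μg/mL.
Steady-state peak Cmax,ss = C₀·R ≈ 10.434 × 1.2938 ≈ 13.500 μg/mL.
Peak 13.5 μg/mL vs MTC 18 μg/mL: below toxic threshold.

13.5 μg/mL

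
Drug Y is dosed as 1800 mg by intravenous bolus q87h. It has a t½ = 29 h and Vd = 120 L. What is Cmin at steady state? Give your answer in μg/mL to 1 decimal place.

2.1 μg/mL

The dosing interval is 3 half-lives, so f = 2^(−3) = 0.125.
Accumulation ratio R = 1/(1 − f) = 1/0.875 = 8/7.
Single-dose peak C₀ = D/Vd = 1800/120 = 15 μg/mL.
Steady-state peak Cmax,ss = C₀·R = 15 × 8/7 ≈ 17.143 μg/mL.
Steady-state trough Cmin,ss = Cmax,ss·f ≈ 17.143 × 0.125 ≈ 2.143 μg/mL.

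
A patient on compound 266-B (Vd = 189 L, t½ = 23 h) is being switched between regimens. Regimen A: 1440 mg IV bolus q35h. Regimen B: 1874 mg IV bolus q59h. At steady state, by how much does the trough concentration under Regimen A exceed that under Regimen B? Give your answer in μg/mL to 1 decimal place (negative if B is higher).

2.1 μg/mL

Regimen A: f = (1/2)^(35/23) ≈ 0.3483; Cmin,ss = (1440/189)·f/(1−f) ≈ 4.072 μg/mL.
Regimen B: f = (1/2)^(59/23) ≈ 0.1690; Cmin,ss = (1874/189)·f/(1−f) ≈ 2.016 μg/mL.
Difference ≈ 4.072 − 2.016 ≈ 2.056 μg/mL.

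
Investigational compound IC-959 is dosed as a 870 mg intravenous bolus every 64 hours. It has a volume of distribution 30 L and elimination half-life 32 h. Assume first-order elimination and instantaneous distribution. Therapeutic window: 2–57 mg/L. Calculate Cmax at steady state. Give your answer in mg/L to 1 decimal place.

τ = 64 h = 2 half-lives, so f = (1/2)^2 = 0.25.
At steady state, R = 1/(1 − 0.25) = 4/3.
Single-dose peak C₀ = D/Vd = 870/30 = 29 mg/L.
Steady-state peak Cmax,ss = C₀·R = 29 × 4/3 ≈ 38.667 mg/L.
Peak 38.7 mg/L vs MTC 57 mg/L: below toxic threshold.

38.7 mg/L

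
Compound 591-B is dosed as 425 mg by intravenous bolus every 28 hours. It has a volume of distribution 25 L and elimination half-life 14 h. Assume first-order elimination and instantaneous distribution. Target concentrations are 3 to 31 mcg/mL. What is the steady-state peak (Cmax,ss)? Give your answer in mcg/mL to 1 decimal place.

22.7 mcg/mL

τ = 28 h = 2 half-lives, so f = (1/2)^2 = 0.25.
At steady state, R = 1/(1 − 0.25) = 4/3.
Single-dose peak C₀ = D/Vd = 425/25 = 17 mcg/mL.
Steady-state peak Cmax,ss = C₀·R = 17 × 4/3 ≈ 22.667 mcg/mL.
Peak 22.7 mcg/mL vs MTC 31 mcg/mL: below toxic threshold.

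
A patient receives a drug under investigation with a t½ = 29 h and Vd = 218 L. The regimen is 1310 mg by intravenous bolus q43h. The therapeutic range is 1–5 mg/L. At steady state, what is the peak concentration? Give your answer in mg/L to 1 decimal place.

τ/t½ = 43/29 ≈ 1.4828, so fraction remaining f = (1/2)^(43/29) ≈ 0.3578.
Accumulation ratio R = 1/(1 − f) ≈ 1/0.6422 ≈ 1.5571.
Single-dose peak C₀ = D/Vd = 1310/218 ≈ 6.009 mg/L.
Steady-state peak Cmax,ss = C₀·R ≈ 6.009 × 1.5571 ≈ 9.357 mg/L.
Peak 9.4 mg/L vs MTC 5 mg/L: exceeds toxic threshold.

9.4 mg/L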